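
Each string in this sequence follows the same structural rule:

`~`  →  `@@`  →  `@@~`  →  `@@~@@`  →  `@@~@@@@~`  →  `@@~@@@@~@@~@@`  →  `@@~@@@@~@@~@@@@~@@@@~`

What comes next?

Each term (from the third on) is the previous term followed by the one before it: term 3 = @@·~ = @@~.
So term 8 is @@~@@@@~@@~@@@@~@@@@~·@@~@@@@~@@~@@.

@@~@@@@~@@~@@@@~@@@@~@@~@@@@~@@~@@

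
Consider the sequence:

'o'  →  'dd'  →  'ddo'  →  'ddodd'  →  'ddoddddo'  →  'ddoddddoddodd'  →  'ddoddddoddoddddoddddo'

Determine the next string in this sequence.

ddoddddoddoddddoddddoddoddddoddodd

Each term (from the third on) is the previous term followed by the one before it: term 3 = dd·o = ddo.
Continuing: ddoddddoddoddddoddddo · ddoddddoddodd gives term 8.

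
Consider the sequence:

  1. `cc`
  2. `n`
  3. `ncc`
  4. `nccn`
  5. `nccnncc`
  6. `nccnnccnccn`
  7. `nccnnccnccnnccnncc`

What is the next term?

From term 3 onward, concatenate the last term with the second-to-last: n·cc = ncc, ncc·n = nccn, …
Continuing: nccnnccnccnnccnncc · nccnnccnccn gives term 8.

nccnnccnccnnccnnccnccnnccnccn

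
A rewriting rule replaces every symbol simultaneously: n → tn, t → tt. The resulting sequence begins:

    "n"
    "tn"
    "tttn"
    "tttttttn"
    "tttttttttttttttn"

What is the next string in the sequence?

tttttttttttttttttttttttttttttttn

Applying the rule to each of the 16 symbols of tttttttttttttttn gives the pieces tt tt tt tt tt tt tt tt tt tt tt tt tt tt tt tn, which concatenate to the answer.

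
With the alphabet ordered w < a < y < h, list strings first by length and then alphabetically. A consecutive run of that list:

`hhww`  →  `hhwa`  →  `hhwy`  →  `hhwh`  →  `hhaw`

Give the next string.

hhaa

The successor of hhaw increments the rightmost position that isn't already h and resets every position after it to w.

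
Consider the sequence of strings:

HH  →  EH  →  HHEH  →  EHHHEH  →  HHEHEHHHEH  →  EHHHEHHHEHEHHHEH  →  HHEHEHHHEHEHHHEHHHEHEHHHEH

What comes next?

Each term (from the third on) is the two preceding terms concatenated in order: term 3 = HH·EH = HHEH.
So term 8 is EHHHEHHHEHEHHHEH·HHEHEHHHEHEHHHEHHHEHEHHHEH.

EHHHEHHHEHEHHHEHHHEHEHHHEHEHHHEHHHEHEHHHEH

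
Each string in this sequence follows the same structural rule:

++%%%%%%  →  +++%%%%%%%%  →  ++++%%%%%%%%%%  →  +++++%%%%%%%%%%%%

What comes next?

++++++%%%%%%%%%%%%%%

Each string has the form +^{n-1} %^{2n}, where the shown terms are n = 3, 4, 5, 6.
For the next term, n = 7, so the run lengths are 6, 14.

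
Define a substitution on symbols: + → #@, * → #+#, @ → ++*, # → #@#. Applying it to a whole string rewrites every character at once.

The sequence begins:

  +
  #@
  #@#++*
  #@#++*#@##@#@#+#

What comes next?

#@#++*#@##@#@#+##@#++*#@##@#++*#@#++*#@##@#@#

φ(#@#++*#@##@#@#+#) expands symbol-by-symbol to #@# ++* #@# #@ #@ #+# #@# ++* #@# #@# ++* #@# ++* #@# #@ #@#; joining the 16 pieces gives the next term.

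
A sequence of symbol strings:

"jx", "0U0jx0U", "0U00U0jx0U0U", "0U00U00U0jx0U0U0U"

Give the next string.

0U00U00U00U0jx0U0U0U0U

Each term wraps the previous one in 0U0 on the left and 0U on the right.
One more step from 0U00U00U0jx0U0U0U gives the answer.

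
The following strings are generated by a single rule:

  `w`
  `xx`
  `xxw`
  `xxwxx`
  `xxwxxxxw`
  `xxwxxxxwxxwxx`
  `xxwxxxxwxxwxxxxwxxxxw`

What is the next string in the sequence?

xxwxxxxwxxwxxxxwxxxxwxxwxxxxwxxwxx

Each term (from the third on) is the previous term followed by the one before it: term 3 = xx·w = xxw.
Continuing: xxwxxxxwxxwxxxxwxxxxw · xxwxxxxwxxwxx gives term 8.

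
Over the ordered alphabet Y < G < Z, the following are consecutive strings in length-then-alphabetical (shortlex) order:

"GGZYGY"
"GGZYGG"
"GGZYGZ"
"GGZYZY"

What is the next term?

Treat GGZYZY as a base-3 numeral over the given alphabet and add one, carrying through any trailing Z's.

GGZYZG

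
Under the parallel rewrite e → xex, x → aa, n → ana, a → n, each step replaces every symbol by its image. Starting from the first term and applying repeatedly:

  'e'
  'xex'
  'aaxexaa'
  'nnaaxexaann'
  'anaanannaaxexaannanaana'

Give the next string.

Replace each of the 23 characters of anaanannaaxexaannanaana in place — n ana n n ana n ana ana n n aa xex aa n n ana ana n ana n n ana n — and concatenate.

nanannanananaanannaaxexaannanaanananannanan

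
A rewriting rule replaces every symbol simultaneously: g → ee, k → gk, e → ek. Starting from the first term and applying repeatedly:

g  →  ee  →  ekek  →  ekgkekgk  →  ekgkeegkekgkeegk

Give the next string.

ekgkeegkekekeegkekgkeegkekekeegk

Replace each of the 16 characters of ekgkeegkekgkeegk in place — ek gk ee gk ek ek ee gk ek gk ee gk ek ek ee gk — and concatenate.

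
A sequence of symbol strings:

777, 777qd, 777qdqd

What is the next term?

777qdqdqd

Every step adds qd to the end: s(k+1) = s(k)·qd.
So the next term is 777qdqd·qd.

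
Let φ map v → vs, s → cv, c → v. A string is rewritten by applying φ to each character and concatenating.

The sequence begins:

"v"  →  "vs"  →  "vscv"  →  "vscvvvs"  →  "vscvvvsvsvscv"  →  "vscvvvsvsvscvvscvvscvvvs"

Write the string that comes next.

Replace each of the 24 characters of vscvvvsvsvscvvscvvscvvvs in place — vs cv v vs vs vs cv vs cv vs cv v vs vs cv v vs vs cv v vs vs vs cv — and concatenate.

vscvvvsvsvscvvscvvscvvvsvscvvvsvscvvvsvsvscv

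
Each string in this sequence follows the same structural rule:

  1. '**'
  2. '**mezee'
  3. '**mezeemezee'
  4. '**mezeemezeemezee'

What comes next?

Every step adds mezee to the end: s(k+1) = s(k)·mezee.
So the next term is **mezeemezeemezee·mezee.

**mezeemezeemezeemezee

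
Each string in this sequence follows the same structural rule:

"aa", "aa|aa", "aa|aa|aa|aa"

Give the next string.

Each string is two copies of the previous one joined by '|'.
Doubling aa|aa|aa|aa with '|' between the halves:

aa|aa|aa|aa|aa|aa|aa|aa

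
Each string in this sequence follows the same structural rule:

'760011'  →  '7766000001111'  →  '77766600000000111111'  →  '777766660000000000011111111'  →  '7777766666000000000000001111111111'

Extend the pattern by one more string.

77777766666600000000000000000111111111111

Reading off run lengths: 7 runs 1, 2, 3, 4, 5; 6 runs 1, 2, 3, 4, 5; 0 runs 2, 5, 8, 11, 14; 1 runs 2, 4, 6, 8, 10 — each is linear in n (n = 1, 2, …).
For the next term, n = 6, so the run lengths are 6, 6, 17, 12.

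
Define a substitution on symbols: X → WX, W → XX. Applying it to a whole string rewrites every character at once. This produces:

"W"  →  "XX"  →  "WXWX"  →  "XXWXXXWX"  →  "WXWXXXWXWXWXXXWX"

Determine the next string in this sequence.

φ(WXWXXXWXWXWXXXWX) expands symbol-by-symbol to XX WX XX WX WX WX XX WX XX WX XX WX WX WX XX WX; joining the 16 pieces gives the next term.

XXWXXXWXWXWXXXWXXXWXXXWXWXWXXXWX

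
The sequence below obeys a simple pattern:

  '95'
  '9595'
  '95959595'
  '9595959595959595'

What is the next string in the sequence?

Each string is two copies of the previous one concatenated.
Doubling 9595959595959595:

95959595959595959595959595959595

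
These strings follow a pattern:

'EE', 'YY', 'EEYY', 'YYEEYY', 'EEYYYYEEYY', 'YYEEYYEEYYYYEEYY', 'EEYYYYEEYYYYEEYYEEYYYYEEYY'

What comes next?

This is a Fibonacci-style word recurrence s(k) = s(k−2)·s(k−1): e.g. EE·YY = EEYY.
Continuing: YYEEYYEEYYYYEEYY · EEYYYYEEYYYYEEYYEEYYYYEEYY gives term 8.

YYEEYYEEYYYYEEYYEEYYYYEEYYYYEEYYEEYYYYEEYY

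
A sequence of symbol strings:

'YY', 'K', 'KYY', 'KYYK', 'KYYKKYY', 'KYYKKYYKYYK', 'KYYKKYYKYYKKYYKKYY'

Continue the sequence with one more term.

From term 3 onward, concatenate the last term with the second-to-last: K·YY = KYY, KYY·K = KYYK, …
So term 8 is KYYKKYYKYYKKYYKKYY·KYYKKYYKYYK.

KYYKKYYKYYKKYYKKYYKYYKKYYKYYK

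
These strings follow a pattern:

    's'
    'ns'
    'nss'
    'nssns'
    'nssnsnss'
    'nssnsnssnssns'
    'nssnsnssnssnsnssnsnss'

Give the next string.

nssnsnssnssnsnssnsnssnssnsnssnssns

This is a Fibonacci-style word recurrence s(k) = s(k−1)·s(k−2): e.g. ns·s = nss.
The next term joins nssnsnssnssnsnssnsnss and nssnsnssnssns.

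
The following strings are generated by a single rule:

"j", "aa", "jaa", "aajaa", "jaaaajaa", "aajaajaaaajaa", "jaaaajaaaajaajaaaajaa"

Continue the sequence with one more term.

aajaajaaaajaajaaaajaaaajaajaaaajaa

Each term (from the third on) is the two preceding terms concatenated in order: term 3 = j·aa = jaa.
The next term joins aajaajaaaajaa and jaaaajaaaajaajaaaajaa.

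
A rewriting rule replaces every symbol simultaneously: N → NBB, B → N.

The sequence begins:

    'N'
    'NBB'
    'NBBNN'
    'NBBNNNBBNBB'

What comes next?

Apply φ to NBBNNNBBNBB symbol by symbol: N→NBB, B→N, B→N, N→NBB, N→NBB, N→NBB, B→N, B→N, N→NBB, B→N, B→N; joined: NBB N N NBB NBB NBB N N NBB N N.

NBBNNNBBNBBNBBNNNBBNN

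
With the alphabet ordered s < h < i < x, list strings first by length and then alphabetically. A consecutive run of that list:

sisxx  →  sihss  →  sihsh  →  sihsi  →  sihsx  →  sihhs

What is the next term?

Treat sihhs as a base-4 numeral over the given alphabet and add one, carrying through any trailing x's.

sihhh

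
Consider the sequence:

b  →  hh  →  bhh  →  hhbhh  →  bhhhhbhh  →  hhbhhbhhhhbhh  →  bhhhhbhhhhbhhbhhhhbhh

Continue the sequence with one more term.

hhbhhbhhhhbhhbhhhhbhhhhbhhbhhhhbhh

This is a Fibonacci-style word recurrence s(k) = s(k−2)·s(k−1): e.g. b·hh = bhh.
So term 8 is hhbhhbhhhhbhh·bhhhhbhhhhbhhbhhhhbhh.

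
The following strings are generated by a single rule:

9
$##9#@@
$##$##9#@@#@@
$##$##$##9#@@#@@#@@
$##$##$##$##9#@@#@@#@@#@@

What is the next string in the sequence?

Each term wraps the previous one in $## on the left and #@@ on the right.
Applying this once more to $##$##$##$##9#@@#@@#@@#@@:

$##$##$##$##$##9#@@#@@#@@#@@#@@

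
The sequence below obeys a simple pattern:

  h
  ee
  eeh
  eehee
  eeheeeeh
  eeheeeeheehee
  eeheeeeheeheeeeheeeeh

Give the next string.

eeheeeeheeheeeeheeeeheeheeeeheehee

This is a Fibonacci-style word recurrence s(k) = s(k−1)·s(k−2): e.g. ee·h = eeh.
Continuing: eeheeeeheeheeeeheeeeh · eeheeeeheehee gives term 8.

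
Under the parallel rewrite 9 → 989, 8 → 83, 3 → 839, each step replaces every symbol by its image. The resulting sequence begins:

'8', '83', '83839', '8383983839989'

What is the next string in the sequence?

8383983839989838398383998998983989

Replace each of the 13 characters of 8383983839989 in place — 83 839 83 839 989 83 839 83 839 989 989 83 989 — and concatenate.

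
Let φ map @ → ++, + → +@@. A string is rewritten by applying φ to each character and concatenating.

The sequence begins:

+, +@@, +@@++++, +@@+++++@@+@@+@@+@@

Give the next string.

Rewriting the 19 symbols of +@@+++++@@+@@+@@+@@ one by one yields +@@ ++ ++ +@@ +@@ +@@ +@@ +@@ ++ ++ +@@ ++ ++ +@@ ++ ++ +@@ ++ ++; concatenated:

+@@+++++@@+@@+@@+@@+@@+++++@@+++++@@+++++@@++++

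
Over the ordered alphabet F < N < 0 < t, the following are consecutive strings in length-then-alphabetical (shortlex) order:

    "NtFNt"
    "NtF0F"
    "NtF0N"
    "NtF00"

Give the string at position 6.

NtFtF

Advancing 2 positions from NtF00 through NtF00 → NtF0t reaches term 6.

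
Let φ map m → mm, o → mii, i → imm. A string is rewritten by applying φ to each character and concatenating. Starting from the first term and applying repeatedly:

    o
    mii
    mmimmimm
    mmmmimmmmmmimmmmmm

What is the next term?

mmmmmmmmimmmmmmmmmmmmmmimmmmmmmmmmmmmm

Applying the rule to each of the 18 symbols of mmmmimmmmmmimmmmmm gives the pieces mm mm mm mm imm mm mm mm mm mm mm imm mm mm mm mm mm mm, which concatenate to the answer.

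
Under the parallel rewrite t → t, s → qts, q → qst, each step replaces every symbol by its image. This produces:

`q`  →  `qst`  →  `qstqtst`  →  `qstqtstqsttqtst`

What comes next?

φ(qstqtstqsttqtst) expands symbol-by-symbol to qst qts t qst t qts t qst qts t t qst t qts t; joining the 15 pieces gives the next term.

qstqtstqsttqtstqstqtsttqsttqtst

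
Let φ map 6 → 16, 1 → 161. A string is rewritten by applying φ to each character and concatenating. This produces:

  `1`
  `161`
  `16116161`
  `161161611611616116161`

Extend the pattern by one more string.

Applying the rule to each of the 21 symbols of 161161611611616116161 gives the pieces 161 16 161 161 16 161 16 161 161 16 161 161 16 161 16 161 161 16 161 16 161, which concatenate to the answer.

1611616116116161161611611616116116161161611611616116161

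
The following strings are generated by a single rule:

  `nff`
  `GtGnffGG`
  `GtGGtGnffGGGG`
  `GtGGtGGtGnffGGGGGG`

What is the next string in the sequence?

s(k+1) = GtG·s(k)·GG, so each term gains GtG as a prefix and GG as a suffix.
Applying this once more to GtGGtGGtGnffGGGGGG:

GtGGtGGtGGtGnffGGGGGGGG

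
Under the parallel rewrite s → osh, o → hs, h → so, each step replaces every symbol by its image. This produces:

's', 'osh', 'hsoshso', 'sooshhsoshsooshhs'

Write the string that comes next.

φ(sooshhsoshsooshhs) expands symbol-by-symbol to osh hs hs osh so so osh hs osh so osh hs hs osh so so osh; joining the 17 pieces gives the next term.

oshhshsoshsosooshhsoshsooshhshsoshsosoosh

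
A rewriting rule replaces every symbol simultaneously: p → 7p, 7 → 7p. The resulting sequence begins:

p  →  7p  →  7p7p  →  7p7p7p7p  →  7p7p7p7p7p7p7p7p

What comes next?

Replace each of the 16 characters of 7p7p7p7p7p7p7p7p in place — 7p 7p 7p 7p 7p 7p 7p 7p 7p 7p 7p 7p 7p 7p 7p 7p — and concatenate.

7p7p7p7p7p7p7p7p7p7p7p7p7p7p7p7p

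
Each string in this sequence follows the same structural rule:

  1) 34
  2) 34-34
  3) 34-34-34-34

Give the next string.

34-34-34-34-34-34-34-34

s(k+1) = s(k)·-·s(k) — each term doubles the last with '-' between the halves.
So the next term is two copies of 34-34-34-34 with '-' between the halves.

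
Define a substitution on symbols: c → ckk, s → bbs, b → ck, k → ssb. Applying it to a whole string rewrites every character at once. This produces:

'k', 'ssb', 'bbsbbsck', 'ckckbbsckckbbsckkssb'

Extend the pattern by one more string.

ckkssbckkssbckckbbsckkssbckkssbckckbbsckkssbssbbbsbbsck

φ(ckckbbsckckbbsckkssb) expands symbol-by-symbol to ckk ssb ckk ssb ck ck bbs ckk ssb ckk ssb ck ck bbs ckk ssb ssb bbs bbs ck; joining the 20 pieces gives the next term.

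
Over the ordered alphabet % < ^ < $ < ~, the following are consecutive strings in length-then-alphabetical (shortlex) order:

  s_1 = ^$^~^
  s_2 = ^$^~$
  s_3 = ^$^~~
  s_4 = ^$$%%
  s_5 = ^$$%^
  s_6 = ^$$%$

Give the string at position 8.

^$$^%

Stepping forward 2 times from ^$$%$: ^$$%$ → ^$$%~, then the target.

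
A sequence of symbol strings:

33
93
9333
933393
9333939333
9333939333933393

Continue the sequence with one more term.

93339393339333939333939333

This is a Fibonacci-style word recurrence s(k) = s(k−1)·s(k−2): e.g. 93·33 = 9333.
So term 7 is 9333939333933393·9333939333.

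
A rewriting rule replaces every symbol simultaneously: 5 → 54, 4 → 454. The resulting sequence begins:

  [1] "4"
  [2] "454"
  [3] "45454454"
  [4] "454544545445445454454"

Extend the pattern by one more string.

φ(454544545445445454454) expands symbol-by-symbol to 454 54 454 54 454 454 54 454 54 454 454 54 454 454 54 454 54 454 454 54 454; joining the 21 pieces gives the next term.

4545445454454454544545445445454454454544545445445454454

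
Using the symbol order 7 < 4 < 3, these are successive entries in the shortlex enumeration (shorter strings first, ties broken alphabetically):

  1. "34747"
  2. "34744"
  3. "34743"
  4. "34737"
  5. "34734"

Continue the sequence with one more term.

34733

The successor of 34734 increments the rightmost position that isn't already 3 and resets every position after it to 7.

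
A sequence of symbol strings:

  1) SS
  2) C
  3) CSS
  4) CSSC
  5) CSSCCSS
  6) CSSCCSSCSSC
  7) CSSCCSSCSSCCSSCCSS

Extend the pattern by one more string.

CSSCCSSCSSCCSSCCSSCSSCCSSCSSC

From term 3 onward, concatenate the last term with the second-to-last: C·SS = CSS, CSS·C = CSSC, …
Continuing: CSSCCSSCSSCCSSCCSS · CSSCCSSCSSC gives term 8.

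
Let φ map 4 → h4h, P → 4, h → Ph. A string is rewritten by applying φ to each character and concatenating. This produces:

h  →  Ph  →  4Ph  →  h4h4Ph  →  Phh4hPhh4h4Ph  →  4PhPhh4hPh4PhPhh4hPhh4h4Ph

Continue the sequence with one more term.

Rewriting the 26 symbols of 4PhPhh4hPh4PhPhh4hPhh4h4Ph one by one yields h4h 4 Ph 4 Ph Ph h4h Ph 4 Ph h4h 4 Ph 4 Ph Ph h4h Ph 4 Ph Ph h4h Ph h4h 4 Ph; concatenated:

h4h4Ph4PhPhh4hPh4Phh4h4Ph4PhPhh4hPh4PhPhh4hPhh4h4Ph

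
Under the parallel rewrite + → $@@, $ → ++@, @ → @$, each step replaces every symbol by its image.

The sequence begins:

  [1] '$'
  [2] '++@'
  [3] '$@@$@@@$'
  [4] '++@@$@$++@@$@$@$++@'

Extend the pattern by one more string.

Rewriting the 19 symbols of ++@@$@$++@@$@$@$++@ one by one yields $@@ $@@ @$ @$ ++@ @$ ++@ $@@ $@@ @$ @$ ++@ @$ ++@ @$ ++@ $@@ $@@ @$; concatenated:

$@@$@@@$@$++@@$++@$@@$@@@$@$++@@$++@@$++@$@@$@@@$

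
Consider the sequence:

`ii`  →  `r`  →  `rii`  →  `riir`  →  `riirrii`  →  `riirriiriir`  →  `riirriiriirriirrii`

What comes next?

riirriiriirriirriiriirriiriir

From term 3 onward, concatenate the last term with the second-to-last: r·ii = rii, rii·r = riir, …
Continuing: riirriiriirriirrii · riirriiriir gives term 8.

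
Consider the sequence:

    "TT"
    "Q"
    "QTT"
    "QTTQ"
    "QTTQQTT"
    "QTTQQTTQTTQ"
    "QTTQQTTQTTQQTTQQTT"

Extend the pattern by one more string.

QTTQQTTQTTQQTTQQTTQTTQQTTQTTQ

This is a Fibonacci-style word recurrence s(k) = s(k−1)·s(k−2): e.g. Q·TT = QTT.
Continuing: QTTQQTTQTTQQTTQQTT · QTTQQTTQTTQ gives term 8.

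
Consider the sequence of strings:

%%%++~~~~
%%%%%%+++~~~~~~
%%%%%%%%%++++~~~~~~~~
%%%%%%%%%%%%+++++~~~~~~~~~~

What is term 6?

Term n consists of 3n %'s, followed by n+1 +'s, followed by 2n+2 ~'s (n = 1, 2, …).
Setting n = 6 gives 18, 7, 14 characters in each block.

%%%%%%%%%%%%%%%%%%+++++++~~~~~~~~~~~~~~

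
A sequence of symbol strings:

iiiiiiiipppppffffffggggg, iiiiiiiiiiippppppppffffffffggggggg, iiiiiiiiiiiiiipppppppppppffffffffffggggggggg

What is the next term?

Reading off run lengths: i runs 8, 11, 14; p runs 5, 8, 11; f runs 6, 8, 10; g runs 5, 7, 9 — each is linear in n, where the shown terms are n = 2, 3, 4.
At n = 5 the blocks have lengths 17, 14, 12, 11.

iiiiiiiiiiiiiiiiippppppppppppppffffffffffffggggggggggg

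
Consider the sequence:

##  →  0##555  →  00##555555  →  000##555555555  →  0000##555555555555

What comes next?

s(k+1) = 0·s(k)·555, so each term gains 0 as a prefix and 555 as a suffix.
Applying this once more to 0000##555555555555:

00000##555555555555555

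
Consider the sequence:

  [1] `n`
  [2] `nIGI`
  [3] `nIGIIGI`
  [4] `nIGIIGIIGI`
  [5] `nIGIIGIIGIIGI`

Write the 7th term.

Each term is the previous one with IGI appended.
From nIGIIGIIGIIGI, 2 further steps: nIGIIGIIGIIGI → nIGIIGIIGIIGIIGI → (answer).

nIGIIGIIGIIGIIGIIGI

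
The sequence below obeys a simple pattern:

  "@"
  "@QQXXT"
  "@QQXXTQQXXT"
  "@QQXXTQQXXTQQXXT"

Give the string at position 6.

@QQXXTQQXXTQQXXTQQXXTQQXXT

Each term is the previous one with QQXXT appended.
From @QQXXTQQXXTQQXXT, 2 further steps: @QQXXTQQXXTQQXXT → @QQXXTQQXXTQQXXTQQXXT → (answer).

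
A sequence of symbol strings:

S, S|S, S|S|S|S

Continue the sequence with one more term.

Every step duplicates the string with '|' between the halves.
One more doubling of S|S|S|S gives the answer.

S|S|S|S|S|S|S|S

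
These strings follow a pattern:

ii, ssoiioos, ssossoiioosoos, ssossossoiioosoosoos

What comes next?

Every step adds sso to the front and oos to the end of the previous string.
Applying this once more to ssossossoiioosoosoos:

ssossossossoiioosoosoosoos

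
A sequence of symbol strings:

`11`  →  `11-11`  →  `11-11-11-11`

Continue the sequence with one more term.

Every step duplicates the string with '-' between the halves.
Doubling 11-11-11-11 with '-' between the halves:

11-11-11-11-11-11-11-11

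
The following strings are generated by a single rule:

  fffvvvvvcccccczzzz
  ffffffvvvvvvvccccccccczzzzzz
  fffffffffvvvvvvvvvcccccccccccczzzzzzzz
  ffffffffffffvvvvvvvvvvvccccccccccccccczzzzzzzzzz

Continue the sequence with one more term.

Term n consists of 3n f's, followed by 2n+3 v's, followed by 3n+3 c's, followed by 2n+2 z's (n = 1, 2, …).
For the next term, n = 5, so the run lengths are 15, 13, 18, 12.

fffffffffffffffvvvvvvvvvvvvvcccccccccccccccccczzzzzzzzzzzz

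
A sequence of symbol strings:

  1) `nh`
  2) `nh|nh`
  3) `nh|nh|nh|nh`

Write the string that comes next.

Each string is two copies of the previous one joined by '|'.
Doubling nh|nh|nh|nh with '|' between the halves:

nh|nh|nh|nh|nh|nh|nh|nh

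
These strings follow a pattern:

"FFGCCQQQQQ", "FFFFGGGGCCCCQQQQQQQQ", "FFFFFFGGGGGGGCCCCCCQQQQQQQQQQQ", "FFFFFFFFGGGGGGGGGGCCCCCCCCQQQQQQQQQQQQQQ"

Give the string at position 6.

FFFFFFFFFFFFGGGGGGGGGGGGGGGGCCCCCCCCCCCCQQQQQQQQQQQQQQQQQQQQ

Reading off run lengths: F runs 2, 4, 6, 8; G runs 1, 4, 7, 10; C runs 2, 4, 6, 8; Q runs 5, 8, 11, 14 — each is linear in n (n = 1, 2, …).
For term 6, n = 6, so the run lengths are 12, 16, 12, 20.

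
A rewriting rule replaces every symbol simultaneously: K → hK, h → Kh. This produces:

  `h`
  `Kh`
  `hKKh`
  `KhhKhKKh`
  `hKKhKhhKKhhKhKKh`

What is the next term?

φ(hKKhKhhKKhhKhKKh) expands symbol-by-symbol to Kh hK hK Kh hK Kh Kh hK hK Kh Kh hK Kh hK hK Kh; joining the 16 pieces gives the next term.

KhhKhKKhhKKhKhhKhKKhKhhKKhhKhKKh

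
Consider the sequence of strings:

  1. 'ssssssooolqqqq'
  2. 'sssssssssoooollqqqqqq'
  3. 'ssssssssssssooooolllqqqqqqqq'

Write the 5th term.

ssssssssssssssssssooooooolllllqqqqqqqqqqqq

Term n consists of 3n s's, followed by n+1 o's, followed by n-1 l's, followed by 2n q's, where the shown terms are n = 2, 3, 4.
For term 5, n = 6, so the run lengths are 18, 7, 5, 12.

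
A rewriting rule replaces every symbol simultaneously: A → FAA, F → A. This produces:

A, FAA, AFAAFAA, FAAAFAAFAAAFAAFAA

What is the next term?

Applying the rule to each of the 17 symbols of FAAAFAAFAAAFAAFAA gives the pieces A FAA FAA FAA A FAA FAA A FAA FAA FAA A FAA FAA A FAA FAA, which concatenate to the answer.

AFAAFAAFAAAFAAFAAAFAAFAAFAAAFAAFAAAFAAFAA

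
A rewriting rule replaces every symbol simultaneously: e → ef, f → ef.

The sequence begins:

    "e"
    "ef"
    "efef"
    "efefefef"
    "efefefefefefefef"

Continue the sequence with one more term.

Rewriting the 16 symbols of efefefefefefefef one by one yields ef ef ef ef ef ef ef ef ef ef ef ef ef ef ef ef; concatenated:

efefefefefefefefefefefefefefefef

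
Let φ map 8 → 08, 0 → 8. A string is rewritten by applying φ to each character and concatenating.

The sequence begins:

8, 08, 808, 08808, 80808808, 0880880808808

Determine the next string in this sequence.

φ(0880880808808) expands symbol-by-symbol to 8 08 08 8 08 08 8 08 8 08 08 8 08; joining the 13 pieces gives the next term.

808088080880880808808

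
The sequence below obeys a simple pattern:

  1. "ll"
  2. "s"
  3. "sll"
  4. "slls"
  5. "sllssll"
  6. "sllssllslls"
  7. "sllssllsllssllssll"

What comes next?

sllssllsllssllssllsllssllslls

From term 3 onward, concatenate the last term with the second-to-last: s·ll = sll, sll·s = slls, …
So term 8 is sllssllsllssllssll·sllssllslls.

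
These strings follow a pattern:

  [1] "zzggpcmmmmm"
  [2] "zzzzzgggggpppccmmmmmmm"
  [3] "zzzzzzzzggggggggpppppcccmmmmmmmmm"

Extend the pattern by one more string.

Reading off run lengths: z runs 2, 5, 8; g runs 2, 5, 8; p runs 1, 3, 5; c runs 1, 2, 3; m runs 5, 7, 9 — each is linear in n (n = 1, 2, …).
For the next term, n = 4, so the run lengths are 11, 11, 7, 4, 11.

zzzzzzzzzzzgggggggggggpppppppccccmmmmmmmmmmm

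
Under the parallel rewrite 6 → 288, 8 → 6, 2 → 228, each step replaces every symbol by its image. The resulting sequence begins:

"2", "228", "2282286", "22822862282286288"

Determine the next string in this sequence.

Applying the rule to each of the 17 symbols of 22822862282286288 gives the pieces 228 228 6 228 228 6 288 228 228 6 228 228 6 288 228 6 6, which concatenate to the answer.

228228622822862882282286228228628822866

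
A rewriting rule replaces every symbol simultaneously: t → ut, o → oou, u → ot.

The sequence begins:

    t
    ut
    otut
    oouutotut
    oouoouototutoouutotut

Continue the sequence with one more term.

Rewriting the 21 symbols of oouoouototutoouutotut one by one yields oou oou ot oou oou ot oou ut oou ut ot ut oou oou ot ot ut oou ut ot ut; concatenated:

oouoouotoouoouotoouutoouutotutoouoouototutoouutotut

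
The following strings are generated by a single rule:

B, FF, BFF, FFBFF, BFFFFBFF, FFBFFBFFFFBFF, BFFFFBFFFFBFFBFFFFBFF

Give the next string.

From term 3 onward, concatenate the second-to-last term with the last: B·FF = BFF, FF·BFF = FFBFF, …
Continuing: FFBFFBFFFFBFF · BFFFFBFFFFBFFBFFFFBFF gives term 8.

FFBFFBFFFFBFFBFFFFBFFFFBFFBFFFFBFF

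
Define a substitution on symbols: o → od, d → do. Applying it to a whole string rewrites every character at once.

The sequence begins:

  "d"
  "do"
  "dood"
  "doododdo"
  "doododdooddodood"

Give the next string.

doododdooddodoododdodooddoododdo

Applying the rule to each of the 16 symbols of doododdooddodood gives the pieces do od od do od do do od od do do od do od od do, which concatenate to the answer.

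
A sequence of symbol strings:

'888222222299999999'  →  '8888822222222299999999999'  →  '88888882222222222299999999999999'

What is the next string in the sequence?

Each string has the form 8^{2n-1} 2^{2n+3} 9^{3n+2}, where the shown terms are n = 2, 3, 4.
At n = 5 the blocks have lengths 9, 13, 17.

888888888222222222222299999999999999999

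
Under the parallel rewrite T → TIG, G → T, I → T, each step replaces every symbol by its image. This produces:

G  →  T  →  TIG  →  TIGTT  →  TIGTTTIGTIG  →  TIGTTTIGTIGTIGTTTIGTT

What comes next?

TIGTTTIGTIGTIGTTTIGTTTIGTTTIGTIGTIGTTTIGTIG

Replace each of the 21 characters of TIGTTTIGTIGTIGTTTIGTT in place — TIG T T TIG TIG TIG T T TIG T T TIG T T TIG TIG TIG T T TIG TIG — and concatenate.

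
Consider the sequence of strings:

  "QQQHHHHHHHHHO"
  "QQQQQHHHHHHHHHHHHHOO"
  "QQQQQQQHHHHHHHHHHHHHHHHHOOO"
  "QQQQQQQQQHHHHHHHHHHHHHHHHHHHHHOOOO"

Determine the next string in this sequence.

Each string has the form Q^{2n-1} H^{4n+1} O^{n-1}, where the shown terms are n = 2, 3, 4, 5.
Setting n = 6 gives 11, 25, 5 characters in each block.

QQQQQQQQQQQHHHHHHHHHHHHHHHHHHHHHHHHHOOOOO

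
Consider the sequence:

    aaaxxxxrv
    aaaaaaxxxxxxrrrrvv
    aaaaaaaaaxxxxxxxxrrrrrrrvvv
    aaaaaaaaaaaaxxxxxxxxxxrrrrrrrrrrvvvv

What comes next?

Reading off run lengths: a runs 3, 6, 9, 12; x runs 4, 6, 8, 10; r runs 1, 4, 7, 10; v runs 1, 2, 3, 4 — each is linear in n (n = 1, 2, …).
Setting n = 5 gives 15, 12, 13, 5 characters in each block.

aaaaaaaaaaaaaaaxxxxxxxxxxxxrrrrrrrrrrrrrvvvvv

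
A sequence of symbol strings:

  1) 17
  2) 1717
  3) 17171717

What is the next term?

Each string is two copies of the previous one concatenated.
Doubling 17171717:

1717171717171717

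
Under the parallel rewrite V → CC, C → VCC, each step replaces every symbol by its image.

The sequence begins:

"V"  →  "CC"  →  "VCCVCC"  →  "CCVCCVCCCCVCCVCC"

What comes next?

Replace each of the 16 characters of CCVCCVCCCCVCCVCC in place — VCC VCC CC VCC VCC CC VCC VCC VCC VCC CC VCC VCC CC VCC VCC — and concatenate.

VCCVCCCCVCCVCCCCVCCVCCVCCVCCCCVCCVCCCCVCCVCC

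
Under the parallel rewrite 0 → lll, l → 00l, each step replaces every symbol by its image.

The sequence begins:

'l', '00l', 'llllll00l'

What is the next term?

Expanding llllll00l: l→00l, l→00l, l→00l, l→00l, l→00l, l→00l, 0→lll, 0→lll, l→00l. Concatenated: 00l 00l 00l 00l 00l 00l lll lll 00l.

00l00l00l00l00l00lllllll00l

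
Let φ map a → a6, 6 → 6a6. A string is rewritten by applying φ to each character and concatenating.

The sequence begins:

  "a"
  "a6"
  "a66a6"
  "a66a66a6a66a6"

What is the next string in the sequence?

a66a66a6a66a66a6a66a6a66a66a6a66a6

Replace each of the 13 characters of a66a66a6a66a6 in place — a6 6a6 6a6 a6 6a6 6a6 a6 6a6 a6 6a6 6a6 a6 6a6 — and concatenate.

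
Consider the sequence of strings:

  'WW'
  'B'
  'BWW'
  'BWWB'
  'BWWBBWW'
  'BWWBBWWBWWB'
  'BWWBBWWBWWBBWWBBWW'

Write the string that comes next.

BWWBBWWBWWBBWWBBWWBWWBBWWBWWB

This is a Fibonacci-style word recurrence s(k) = s(k−1)·s(k−2): e.g. B·WW = BWW.
So term 8 is BWWBBWWBWWBBWWBBWW·BWWBBWWBWWB.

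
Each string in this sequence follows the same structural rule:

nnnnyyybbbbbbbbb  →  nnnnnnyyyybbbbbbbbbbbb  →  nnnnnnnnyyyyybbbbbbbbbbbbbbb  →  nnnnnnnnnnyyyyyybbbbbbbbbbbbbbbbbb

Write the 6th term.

Term n consists of 2n n's, followed by n+1 y's, followed by 3n+3 b's, where the shown terms are n = 2, 3, 4, 5.
For term 6, n = 7, so the run lengths are 14, 8, 24.

nnnnnnnnnnnnnnyyyyyyyybbbbbbbbbbbbbbbbbbbbbbbb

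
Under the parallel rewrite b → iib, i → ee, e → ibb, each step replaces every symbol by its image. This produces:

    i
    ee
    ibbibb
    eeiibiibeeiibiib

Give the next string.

ibbibbeeeeiibeeeeiibibbibbeeeeiibeeeeiib

Replace each of the 16 characters of eeiibiibeeiibiib in place — ibb ibb ee ee iib ee ee iib ibb ibb ee ee iib ee ee iib — and concatenate.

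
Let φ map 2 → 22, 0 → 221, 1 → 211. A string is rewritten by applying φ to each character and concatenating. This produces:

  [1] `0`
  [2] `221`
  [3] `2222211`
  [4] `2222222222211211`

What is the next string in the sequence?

Replace each of the 16 characters of 2222222222211211 in place — 22 22 22 22 22 22 22 22 22 22 22 211 211 22 211 211 — and concatenate.

222222222222222222222221121122211211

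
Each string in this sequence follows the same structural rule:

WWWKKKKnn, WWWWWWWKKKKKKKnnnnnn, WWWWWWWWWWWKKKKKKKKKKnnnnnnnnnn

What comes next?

Reading off run lengths: W runs 3, 7, 11; K runs 4, 7, 10; n runs 2, 6, 10 — each is linear in n (n = 1, 2, …).
At n = 4 the blocks have lengths 15, 13, 14.

WWWWWWWWWWWWWWWKKKKKKKKKKKKKnnnnnnnnnnnnnn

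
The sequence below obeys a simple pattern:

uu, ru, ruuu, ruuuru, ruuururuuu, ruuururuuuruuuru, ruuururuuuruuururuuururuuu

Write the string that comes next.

From term 3 onward, concatenate the last term with the second-to-last: ru·uu = ruuu, ruuu·ru = ruuuru, …
The next term joins ruuururuuuruuururuuururuuu and ruuururuuuruuuru.

ruuururuuuruuururuuururuuuruuururuuuruuuru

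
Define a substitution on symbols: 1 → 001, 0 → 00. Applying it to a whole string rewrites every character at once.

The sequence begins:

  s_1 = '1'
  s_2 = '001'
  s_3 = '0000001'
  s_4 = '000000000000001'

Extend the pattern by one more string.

Applying the rule to each of the 15 symbols of 000000000000001 gives the pieces 00 00 00 00 00 00 00 00 00 00 00 00 00 00 001, which concatenate to the answer.

0000000000000000000000000000001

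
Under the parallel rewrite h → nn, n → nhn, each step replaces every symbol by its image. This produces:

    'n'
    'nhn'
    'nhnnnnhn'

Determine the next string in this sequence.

Expanding nhnnnnhn: n→nhn, h→nn, n→nhn, n→nhn, n→nhn, n→nhn, h→nn, n→nhn. Concatenated: nhn nn nhn nhn nhn nhn nn nhn.

nhnnnnhnnhnnhnnhnnnnhn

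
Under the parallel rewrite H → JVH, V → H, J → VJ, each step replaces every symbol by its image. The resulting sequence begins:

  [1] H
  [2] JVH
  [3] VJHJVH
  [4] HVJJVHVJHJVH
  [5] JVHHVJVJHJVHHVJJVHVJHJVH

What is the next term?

Rewriting the 24 symbols of JVHHVJVJHJVHHVJJVHVJHJVH one by one yields VJ H JVH JVH H VJ H VJ JVH VJ H JVH JVH H VJ VJ H JVH H VJ JVH VJ H JVH; concatenated:

VJHJVHJVHHVJHVJJVHVJHJVHJVHHVJVJHJVHHVJJVHVJHJVH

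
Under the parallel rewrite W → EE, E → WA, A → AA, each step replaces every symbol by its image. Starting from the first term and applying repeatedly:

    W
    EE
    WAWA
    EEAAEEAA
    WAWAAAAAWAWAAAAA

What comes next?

EEAAEEAAAAAAAAAAEEAAEEAAAAAAAAAA

Replace each of the 16 characters of WAWAAAAAWAWAAAAA in place — EE AA EE AA AA AA AA AA EE AA EE AA AA AA AA AA — and concatenate.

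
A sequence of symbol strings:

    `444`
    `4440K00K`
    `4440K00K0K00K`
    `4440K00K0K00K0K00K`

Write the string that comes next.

4440K00K0K00K0K00K0K00K

The strings grow by a fixed suffix 0K00K each time.
So the next term is 4440K00K0K00K0K00K·0K00K.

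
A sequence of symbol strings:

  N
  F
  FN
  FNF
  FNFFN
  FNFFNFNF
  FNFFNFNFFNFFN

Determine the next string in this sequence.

Each term (from the third on) is the previous term followed by the one before it: term 3 = F·N = FN.
The next term joins FNFFNFNFFNFFN and FNFFNFNF.

FNFFNFNFFNFFNFNFFNFNF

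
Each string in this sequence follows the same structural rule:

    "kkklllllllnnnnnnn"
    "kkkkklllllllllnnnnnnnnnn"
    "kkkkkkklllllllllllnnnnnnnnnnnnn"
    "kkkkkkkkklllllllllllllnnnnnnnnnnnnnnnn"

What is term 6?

kkkkkkkkkkkkklllllllllllllllllnnnnnnnnnnnnnnnnnnnnnn

Term n consists of 2n-1 k's, followed by 2n+3 l's, followed by 3n+1 n's, where the shown terms are n = 2, 3, 4, 5.
For term 6, n = 7, so the run lengths are 13, 17, 22.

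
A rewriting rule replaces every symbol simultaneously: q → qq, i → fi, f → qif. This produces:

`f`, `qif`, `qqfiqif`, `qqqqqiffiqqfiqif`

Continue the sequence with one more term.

qqqqqqqqqqfiqifqiffiqqqqqiffiqqfiqif

Applying the rule to each of the 16 symbols of qqqqqiffiqqfiqif gives the pieces qq qq qq qq qq fi qif qif fi qq qq qif fi qq fi qif, which concatenate to the answer.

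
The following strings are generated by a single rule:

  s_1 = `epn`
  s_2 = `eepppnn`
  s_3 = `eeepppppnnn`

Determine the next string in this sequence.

The n-th term is n e's then 2n-1 p's then n n's (n = 1, 2, …).
At n = 4 the blocks have lengths 4, 7, 4.

eeeepppppppnnnn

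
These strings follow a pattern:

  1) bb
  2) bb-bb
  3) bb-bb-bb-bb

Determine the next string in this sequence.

bb-bb-bb-bb-bb-bb-bb-bb

s(k+1) = s(k)·-·s(k) — each term doubles the last with '-' between the halves.
So the next term is two copies of bb-bb-bb-bb with '-' between the halves.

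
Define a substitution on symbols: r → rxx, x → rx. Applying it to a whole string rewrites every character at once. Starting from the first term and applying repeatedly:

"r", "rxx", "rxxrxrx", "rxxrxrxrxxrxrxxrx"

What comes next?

Applying the rule to each of the 17 symbols of rxxrxrxrxxrxrxxrx gives the pieces rxx rx rx rxx rx rxx rx rxx rx rx rxx rx rxx rx rx rxx rx, which concatenate to the answer.

rxxrxrxrxxrxrxxrxrxxrxrxrxxrxrxxrxrxrxxrx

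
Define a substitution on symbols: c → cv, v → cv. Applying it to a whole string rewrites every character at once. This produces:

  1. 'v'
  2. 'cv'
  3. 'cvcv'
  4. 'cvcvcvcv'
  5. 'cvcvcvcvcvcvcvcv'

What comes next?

cvcvcvcvcvcvcvcvcvcvcvcvcvcvcvcv

Replace each of the 16 characters of cvcvcvcvcvcvcvcv in place — cv cv cv cv cv cv cv cv cv cv cv cv cv cv cv cv — and concatenate.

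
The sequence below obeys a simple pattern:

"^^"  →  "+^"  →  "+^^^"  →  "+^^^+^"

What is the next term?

Each term (from the third on) is the previous term followed by the one before it: term 3 = +^·^^ = +^^^.
The next term joins +^^^+^ and +^^^.

+^^^+^+^^^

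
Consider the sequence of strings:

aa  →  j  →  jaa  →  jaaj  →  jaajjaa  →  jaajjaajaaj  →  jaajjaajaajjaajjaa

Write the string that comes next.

jaajjaajaajjaajjaajaajjaajaaj

From term 3 onward, concatenate the last term with the second-to-last: j·aa = jaa, jaa·j = jaaj, …
Continuing: jaajjaajaajjaajjaa · jaajjaajaaj gives term 8.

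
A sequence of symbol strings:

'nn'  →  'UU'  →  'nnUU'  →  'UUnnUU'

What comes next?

Each term (from the third on) is the two preceding terms concatenated in order: term 3 = nn·UU = nnUU.
Continuing: nnUU · UUnnUU gives term 5.

nnUUUUnnUU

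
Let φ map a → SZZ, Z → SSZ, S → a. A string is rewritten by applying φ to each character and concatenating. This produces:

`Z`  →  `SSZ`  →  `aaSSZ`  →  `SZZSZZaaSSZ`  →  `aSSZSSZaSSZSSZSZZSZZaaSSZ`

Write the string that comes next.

SZZaaSSZaaSSZSZZaaSSZaaSSZaSSZSSZaSSZSSZSZZSZZaaSSZ

Applying the rule to each of the 25 symbols of aSSZSSZaSSZSSZSZZSZZaaSSZ gives the pieces SZZ a a SSZ a a SSZ SZZ a a SSZ a a SSZ a SSZ SSZ a SSZ SSZ SZZ SZZ a a SSZ, which concatenate to the answer.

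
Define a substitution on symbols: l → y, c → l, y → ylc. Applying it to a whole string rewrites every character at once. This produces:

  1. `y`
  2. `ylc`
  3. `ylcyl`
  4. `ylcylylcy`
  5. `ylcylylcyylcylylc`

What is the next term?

ylcylylcyylcylylcylcylylcyylcyl

Applying the rule to each of the 17 symbols of ylcylylcyylcylylc gives the pieces ylc y l ylc y ylc y l ylc ylc y l ylc y ylc y l, which concatenate to the answer.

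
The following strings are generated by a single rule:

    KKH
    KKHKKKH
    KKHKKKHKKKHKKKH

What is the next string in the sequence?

s(k+1) = s(k)·K·s(k) — each term doubles the last with 'K' between the halves.
So the next term is two copies of KKHKKKHKKKHKKKH with 'K' between the halves.

KKHKKKHKKKHKKKHKKKHKKKHKKKHKKKH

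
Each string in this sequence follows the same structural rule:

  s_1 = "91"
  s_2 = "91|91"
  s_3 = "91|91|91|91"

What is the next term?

Every step duplicates the string with '|' between the halves.
Doubling 91|91|91|91 with '|' between the halves:

91|91|91|91|91|91|91|91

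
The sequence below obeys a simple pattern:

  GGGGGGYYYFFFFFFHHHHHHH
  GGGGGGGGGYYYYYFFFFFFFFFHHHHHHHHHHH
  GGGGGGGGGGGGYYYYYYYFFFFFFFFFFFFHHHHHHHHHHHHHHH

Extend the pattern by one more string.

Reading off run lengths: G runs 6, 9, 12; Y runs 3, 5, 7; F runs 6, 9, 12; H runs 7, 11, 15 — each is linear in n (n = 1, 2, …).
For the next term, n = 4, so the run lengths are 15, 9, 15, 19.

GGGGGGGGGGGGGGGYYYYYYYYYFFFFFFFFFFFFFFFHHHHHHHHHHHHHHHHHHH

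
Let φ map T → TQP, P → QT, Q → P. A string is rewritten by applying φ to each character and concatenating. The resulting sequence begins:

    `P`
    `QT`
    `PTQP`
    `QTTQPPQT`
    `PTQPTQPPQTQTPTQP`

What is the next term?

Rewriting the 16 symbols of PTQPTQPPQTQTPTQP one by one yields QT TQP P QT TQP P QT QT P TQP P TQP QT TQP P QT; concatenated:

QTTQPPQTTQPPQTQTPTQPPTQPQTTQPPQT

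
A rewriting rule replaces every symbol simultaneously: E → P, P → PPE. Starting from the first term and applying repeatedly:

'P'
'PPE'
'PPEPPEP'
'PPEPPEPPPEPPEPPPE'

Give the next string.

Replace each of the 17 characters of PPEPPEPPPEPPEPPPE in place — PPE PPE P PPE PPE P PPE PPE PPE P PPE PPE P PPE PPE PPE P — and concatenate.

PPEPPEPPPEPPEPPPEPPEPPEPPPEPPEPPPEPPEPPEP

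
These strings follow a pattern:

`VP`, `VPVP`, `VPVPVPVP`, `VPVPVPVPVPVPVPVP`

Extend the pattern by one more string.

VPVPVPVPVPVPVPVPVPVPVPVPVPVPVPVP

Each string is two copies of the previous one concatenated.
One more doubling of VPVPVPVPVPVPVPVP gives the answer.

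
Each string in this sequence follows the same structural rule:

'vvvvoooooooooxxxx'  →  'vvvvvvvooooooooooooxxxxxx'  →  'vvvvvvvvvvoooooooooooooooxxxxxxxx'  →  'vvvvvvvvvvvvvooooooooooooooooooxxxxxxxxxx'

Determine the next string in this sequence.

Reading off run lengths: v runs 4, 7, 10, 13; o runs 9, 12, 15, 18; x runs 4, 6, 8, 10 — each is linear in n, where the shown terms are n = 2, 3, 4, 5.
Setting n = 6 gives 16, 21, 12 characters in each block.

vvvvvvvvvvvvvvvvoooooooooooooooooooooxxxxxxxxxxxx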